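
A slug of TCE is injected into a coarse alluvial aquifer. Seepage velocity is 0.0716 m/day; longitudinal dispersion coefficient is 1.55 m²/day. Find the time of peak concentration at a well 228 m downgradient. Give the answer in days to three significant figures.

For the 1D instantaneous-source solution, setting ∂C/∂t = 0 at fixed x gives v²t² + 2Dt − x² = 0, so t = (√(D² + v²x²) − D)/v².
√(D² + v²x²) = √(1.55² + 0.0716² × 228²) = 16.40; v² = 0.00512656.
t = (16.40 − 1.55)/0.00512656 = 2900 days (vs. the pure-advection estimate x/v = 3180 d).

2900 days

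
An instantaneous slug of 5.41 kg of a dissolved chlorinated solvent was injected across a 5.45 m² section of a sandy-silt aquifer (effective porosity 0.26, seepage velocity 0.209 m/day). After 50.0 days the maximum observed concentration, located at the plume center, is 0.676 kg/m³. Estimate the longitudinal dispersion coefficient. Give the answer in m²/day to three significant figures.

At the plume center C_max = M/(n_e·A·√(4πDt)), so D = M²/(4πt·(n_e·A·C_max)²).
n_e·A·C_max = 0.26 × 5.45 × 0.676 = 0.9579 kg/m.
D = 5.41²/(4π × 50.0 × 0.9579²) = 0.0508 m²/day.

0.0508 m²/day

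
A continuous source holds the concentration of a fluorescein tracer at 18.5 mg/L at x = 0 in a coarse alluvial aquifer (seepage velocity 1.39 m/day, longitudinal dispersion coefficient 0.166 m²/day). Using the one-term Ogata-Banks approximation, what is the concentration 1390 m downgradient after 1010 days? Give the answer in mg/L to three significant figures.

14.4 mg/L

For a continuous step input, C/C₀ ≈ ½·erfc((x−vt)/(2√(Dt))).
vt = 1.39 × 1010 = 1403.9 m and 2√(Dt) = 2√(0.166 × 1010) = 25.90 m.
Argument (x−vt)/(2√(Dt)) = (1390 − 1403.9)/25.90 = -0.5367; ½·erfc(-0.5367) = 0.7761.
C = 18.5 × 0.7761 = 14.4 mg/L.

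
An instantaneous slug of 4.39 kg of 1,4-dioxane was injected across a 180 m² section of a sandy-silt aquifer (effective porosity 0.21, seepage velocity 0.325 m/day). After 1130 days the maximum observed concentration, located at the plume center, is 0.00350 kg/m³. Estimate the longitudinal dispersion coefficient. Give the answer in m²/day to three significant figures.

At the plume center C_max = M/(n_e·A·√(4πDt)), so D = M²/(4πt·(n_e·A·C_max)²).
n_e·A·C_max = 0.21 × 180 × 0.00350 = 0.1323 kg/m.
D = 4.39²/(4π × 1130 × 0.1323²) = 0.0775 m²/day.

0.0775 m²/day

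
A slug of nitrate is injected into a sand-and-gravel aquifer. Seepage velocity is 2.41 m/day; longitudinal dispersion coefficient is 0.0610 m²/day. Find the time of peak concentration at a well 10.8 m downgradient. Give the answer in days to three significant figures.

For the 1D instantaneous-source solution, setting ∂C/∂t = 0 at fixed x gives v²t² + 2Dt − x² = 0, so t = (√(D² + v²x²) − D)/v².
√(D² + v²x²) = √(0.0610² + 2.41² × 10.8²) = 26.03; v² = 5.8081.
t = (26.03 − 0.0610)/5.8081 = 4.47 days (vs. the pure-advection estimate x/v = 4.48 d).

4.47 days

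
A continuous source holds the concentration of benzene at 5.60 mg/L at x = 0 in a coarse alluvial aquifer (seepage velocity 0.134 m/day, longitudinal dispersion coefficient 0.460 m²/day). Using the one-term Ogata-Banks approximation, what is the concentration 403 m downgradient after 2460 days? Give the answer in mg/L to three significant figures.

0.345 mg/L

For a continuous step input, C/C₀ ≈ ½·erfc((x−vt)/(2√(Dt))).
vt = 0.134 × 2460 = 329.64 m and 2√(Dt) = 2√(0.460 × 2460) = 67.28 m.
Argument (x−vt)/(2√(Dt)) = (403 − 329.64)/67.28 = 1.090; ½·erfc(1.090) = 0.06160.
C = 5.60 × 0.06160 = 0.345 mg/L.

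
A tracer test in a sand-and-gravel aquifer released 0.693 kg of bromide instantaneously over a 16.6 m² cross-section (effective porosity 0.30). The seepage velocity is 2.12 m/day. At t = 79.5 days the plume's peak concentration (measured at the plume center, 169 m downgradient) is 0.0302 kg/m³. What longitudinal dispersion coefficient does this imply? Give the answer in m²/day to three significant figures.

0.0213 m²/day

At the plume center C_max = M/(n_e·A·√(4πDt)), so D = M²/(4πt·(n_e·A·C_max)²).
n_e·A·C_max = 0.30 × 16.6 × 0.0302 = 0.1504 kg/m.
D = 0.693²/(4π × 79.5 × 0.1504²) = 0.0213 m²/day.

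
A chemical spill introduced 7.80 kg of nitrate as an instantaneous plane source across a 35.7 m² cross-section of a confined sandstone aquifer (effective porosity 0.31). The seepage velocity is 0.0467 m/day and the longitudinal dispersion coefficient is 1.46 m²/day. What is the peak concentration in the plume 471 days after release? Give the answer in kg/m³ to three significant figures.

The peak of an instantaneous 1D plume sits at x = vt; there the Gaussian factor is 1 and C_max = M/(n_e·A·√(4πDt)), where n_e·A is the pore area the mass is dissolved in.
√(4πDt) = √(4π × 1.46 × 471) = 92.96 m, so C_max = 7.80/(0.31 × 35.7 × 92.96) = 0.00758 kg/m³.

0.00758 kg/m³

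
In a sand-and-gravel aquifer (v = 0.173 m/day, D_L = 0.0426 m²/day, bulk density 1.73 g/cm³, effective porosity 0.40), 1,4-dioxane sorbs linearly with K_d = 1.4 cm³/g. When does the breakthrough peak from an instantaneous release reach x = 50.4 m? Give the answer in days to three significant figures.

Retardation factor R = 1 + ρ_b·K_d/n = 1 + 1.73 × 1.4/0.40 = 7.055.
Sorption retards both mechanisms: v_R = v/R = 0.02452 m/day, D_R = D/R = 0.006038 m²/day.
Peak time from v_R²t² + 2D_R t − x² = 0: t = (√(D_R² + v_R²x²) − D_R)/v_R².
√(D_R² + v_R²x²) = √(0.006038² + 0.02452² × 50.4²) = 1.236; v_R² = 0.0006012.
t = (1.236 − 0.006038)/0.0006012 = 2050 days.

2050 days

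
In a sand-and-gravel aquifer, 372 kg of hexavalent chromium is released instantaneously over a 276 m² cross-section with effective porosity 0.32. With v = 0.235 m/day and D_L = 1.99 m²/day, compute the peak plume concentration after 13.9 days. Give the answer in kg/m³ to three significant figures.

0.226 kg/m³

The peak of an instantaneous 1D plume sits at x = vt; there the Gaussian factor is 1 and C_max = M/(n_e·A·√(4πDt)), where n_e·A is the pore area the mass is dissolved in.
√(4πDt) = √(4π × 1.99 × 13.9) = 18.64 m, so C_max = 372/(0.32 × 276 × 18.64) = 0.226 kg/m³.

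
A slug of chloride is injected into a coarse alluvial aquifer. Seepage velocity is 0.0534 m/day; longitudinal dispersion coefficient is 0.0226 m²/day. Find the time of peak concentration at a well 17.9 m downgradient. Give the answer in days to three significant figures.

For the 1D instantaneous-source solution, setting ∂C/∂t = 0 at fixed x gives v²t² + 2Dt − x² = 0, so t = (√(D² + v²x²) − D)/v².
√(D² + v²x²) = √(0.0226² + 0.0534² × 17.9²) = 0.9561; v² = 0.00285156.
t = (0.9561 − 0.0226)/0.00285156 = 327 days (vs. the pure-advection estimate x/v = 335 d).

327 days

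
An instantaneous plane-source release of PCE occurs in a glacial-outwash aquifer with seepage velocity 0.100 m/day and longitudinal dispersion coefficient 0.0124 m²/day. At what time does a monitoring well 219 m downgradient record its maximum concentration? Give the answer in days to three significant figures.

2190 days

For the 1D instantaneous-source solution, setting ∂C/∂t = 0 at fixed x gives v²t² + 2Dt − x² = 0, so t = (√(D² + v²x²) − D)/v².
√(D² + v²x²) = √(0.0124² + 0.100² × 219²) = 21.90; v² = 0.01.
t = (21.90 − 0.0124)/0.01 = 2190 days (vs. the pure-advection estimate x/v = 2190 d).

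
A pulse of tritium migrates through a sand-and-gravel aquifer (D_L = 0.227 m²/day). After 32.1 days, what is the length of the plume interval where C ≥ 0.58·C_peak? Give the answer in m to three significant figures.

The plume is Gaussian with σ = √(2Dt) = √(2 × 0.227 × 32.1) = 3.818 m.
C/C_peak = exp(−Δx²/(2σ²)) = 0.58 ⇒ Δx = σ·√(−2 ln 0.58) = 3.818 × 1.044 = 3.986 m.
Width = 2Δx = 7.97 m.

7.97 m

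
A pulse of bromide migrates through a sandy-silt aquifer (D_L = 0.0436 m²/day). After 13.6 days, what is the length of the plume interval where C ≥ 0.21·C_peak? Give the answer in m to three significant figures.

3.85 m

The plume is Gaussian with σ = √(2Dt) = √(2 × 0.0436 × 13.6) = 1.089 m.
C/C_peak = exp(−Δx²/(2σ²)) = 0.21 ⇒ Δx = σ·√(−2 ln 0.21) = 1.089 × 1.767 = 1.924 m.
Width = 2Δx = 3.85 m.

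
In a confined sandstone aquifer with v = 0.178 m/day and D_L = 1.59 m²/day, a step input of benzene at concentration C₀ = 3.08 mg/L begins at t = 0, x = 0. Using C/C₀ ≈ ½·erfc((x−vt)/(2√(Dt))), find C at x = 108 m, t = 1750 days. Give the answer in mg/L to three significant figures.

For a continuous step input, C/C₀ ≈ ½·erfc((x−vt)/(2√(Dt))).
vt = 0.178 × 1750 = 311.5 m and 2√(Dt) = 2√(1.59 × 1750) = 105.5 m.
Argument (x−vt)/(2√(Dt)) = (108 − 311.5)/105.5 = -1.929; ½·erfc(-1.929) = 0.9968.
C = 3.08 × 0.9968 = 3.07 mg/L.

3.07 mg/L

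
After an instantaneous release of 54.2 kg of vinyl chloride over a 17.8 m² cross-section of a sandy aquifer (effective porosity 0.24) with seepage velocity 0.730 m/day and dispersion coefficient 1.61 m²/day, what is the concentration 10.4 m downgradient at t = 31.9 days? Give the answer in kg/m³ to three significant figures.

For an instantaneous plane source, C(x,t) = M/(n_e·A·√(4πDt)) · exp(−(x−vt)²/(4Dt)), with n_e·A the pore (flow) area.
Plume center vt = 0.730 × 31.9 = 23.287 m, so the well at 10.4 m is 12.887 m upgradient of the peak.
√(4πDt) = 25.40 m, giving peak height M/(n_e·A·√(4πDt)) = 54.2/(0.24 × 17.8 × 25.40) = 0.4995 kg/m³.
(x−vt)²/(4Dt) = (-12.887)²/(4 × 1.61 × 31.9) = 0.8084; exp(−0.8084) = 0.4456.
C = 0.4995 × 0.4456 = 0.223 kg/m³.

0.223 kg/m³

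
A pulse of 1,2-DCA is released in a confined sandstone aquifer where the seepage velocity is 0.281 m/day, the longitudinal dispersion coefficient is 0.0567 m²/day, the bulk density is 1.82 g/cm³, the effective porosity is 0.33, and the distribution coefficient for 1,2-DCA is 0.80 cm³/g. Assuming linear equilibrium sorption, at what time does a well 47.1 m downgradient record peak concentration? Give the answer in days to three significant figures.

903 days

Retardation factor R = 1 + ρ_b·K_d/n = 1 + 1.82 × 0.80/0.33 = 5.412.
Sorption retards both mechanisms: v_R = v/R = 0.05192 m/day, D_R = D/R = 0.01048 m²/day.
Peak time from v_R²t² + 2D_R t − x² = 0: t = (√(D_R² + v_R²x²) − D_R)/v_R².
√(D_R² + v_R²x²) = √(0.01048² + 0.05192² × 47.1²) = 2.445; v_R² = 0.002696.
t = (2.445 − 0.01048)/0.002696 = 903 days.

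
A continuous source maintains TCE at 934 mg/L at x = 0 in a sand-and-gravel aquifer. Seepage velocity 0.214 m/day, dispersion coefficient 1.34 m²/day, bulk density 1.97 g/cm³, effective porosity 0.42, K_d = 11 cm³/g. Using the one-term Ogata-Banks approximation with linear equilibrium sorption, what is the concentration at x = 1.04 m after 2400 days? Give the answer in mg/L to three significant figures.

733 mg/L

Retardation factor R = 1 + ρ_b·K_d/n = 1 + 1.97 × 11/0.42 = 52.60.
Sorption retards both mechanisms: v_R = v/R = 0.004068 m/day, D_R = D/R = 0.02548 m²/day.
v_R·t = 0.004068 × 2400 = 9.7632 m; 2√(D_R t) = 15.64 m; argument = (1.04 − 9.7632)/15.64 = -0.5577.
C = C₀ × ½·erfc(-0.5577) = 934 × 0.7849 = 733 mg/L.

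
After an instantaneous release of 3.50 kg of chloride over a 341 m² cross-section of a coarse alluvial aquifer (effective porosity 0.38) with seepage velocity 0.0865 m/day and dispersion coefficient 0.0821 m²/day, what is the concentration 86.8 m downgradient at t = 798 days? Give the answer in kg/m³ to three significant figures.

0.000282 kg/m³

For an instantaneous plane source, C(x,t) = M/(n_e·A·√(4πDt)) · exp(−(x−vt)²/(4Dt)), with n_e·A the pore (flow) area.
Plume center vt = 0.0865 × 798 = 69.027 m, so the well at 86.8 m is 17.773 m downgradient of the peak.
√(4πDt) = 28.69 m, giving peak height M/(n_e·A·√(4πDt)) = 3.50/(0.38 × 341 × 28.69) = 0.0009415 kg/m³.
(x−vt)²/(4Dt) = (17.773)²/(4 × 0.0821 × 798) = 1.205; exp(−1.205) = 0.2997.
C = 0.0009415 × 0.2997 = 0.000282 kg/m³.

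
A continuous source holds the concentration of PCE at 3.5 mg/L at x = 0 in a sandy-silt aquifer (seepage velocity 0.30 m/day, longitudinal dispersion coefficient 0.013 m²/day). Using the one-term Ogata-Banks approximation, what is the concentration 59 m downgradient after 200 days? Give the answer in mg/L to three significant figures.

For a continuous step input, C/C₀ ≈ ½·erfc((x−vt)/(2√(Dt))).
vt = 0.30 × 200 = 60 m and 2√(Dt) = 2√(0.013 × 200) = 3.225 m.
Argument (x−vt)/(2√(Dt)) = (59 − 60)/3.225 = -0.3101; ½·erfc(-0.3101) = 0.6695.
C = 3.5 × 0.6695 = 2.34 mg/L.

2.34 mg/L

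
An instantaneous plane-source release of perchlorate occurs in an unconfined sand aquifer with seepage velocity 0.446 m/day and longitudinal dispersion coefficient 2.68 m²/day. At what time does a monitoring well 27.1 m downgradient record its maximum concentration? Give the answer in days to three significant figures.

For the 1D instantaneous-source solution, setting ∂C/∂t = 0 at fixed x gives v²t² + 2Dt − x² = 0, so t = (√(D² + v²x²) − D)/v².
√(D² + v²x²) = √(2.68² + 0.446² × 27.1²) = 12.38; v² = 0.198916.
t = (12.38 − 2.68)/0.198916 = 48.8 days (vs. the pure-advection estimate x/v = 60.8 d).

48.8 days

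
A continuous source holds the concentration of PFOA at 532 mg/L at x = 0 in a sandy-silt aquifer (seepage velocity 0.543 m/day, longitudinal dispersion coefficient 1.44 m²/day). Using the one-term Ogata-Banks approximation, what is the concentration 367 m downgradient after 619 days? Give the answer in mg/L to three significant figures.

124 mg/L

For a continuous step input, C/C₀ ≈ ½·erfc((x−vt)/(2√(Dt))).
vt = 0.543 × 619 = 336.117 m and 2√(Dt) = 2√(1.44 × 619) = 59.71 m.
Argument (x−vt)/(2√(Dt)) = (367 − 336.117)/59.71 = 0.5172; ½·erfc(0.5172) = 0.2323.
C = 532 × 0.2323 = 124 mg/L.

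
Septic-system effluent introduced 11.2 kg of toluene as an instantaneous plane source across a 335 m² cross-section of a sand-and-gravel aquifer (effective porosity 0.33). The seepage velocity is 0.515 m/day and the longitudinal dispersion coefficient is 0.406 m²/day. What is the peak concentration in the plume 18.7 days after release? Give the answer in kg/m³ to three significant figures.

0.0104 kg/m³

The peak of an instantaneous 1D plume sits at x = vt; there the Gaussian factor is 1 and C_max = M/(n_e·A·√(4πDt)), where n_e·A is the pore area the mass is dissolved in.
√(4πDt) = √(4π × 0.406 × 18.7) = 9.768 m, so C_max = 11.2/(0.33 × 335 × 9.768) = 0.0104 kg/m³.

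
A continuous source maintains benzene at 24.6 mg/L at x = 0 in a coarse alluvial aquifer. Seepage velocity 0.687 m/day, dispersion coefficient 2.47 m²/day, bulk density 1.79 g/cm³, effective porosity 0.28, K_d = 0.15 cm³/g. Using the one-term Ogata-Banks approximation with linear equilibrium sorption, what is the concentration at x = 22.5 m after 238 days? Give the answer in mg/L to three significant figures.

Retardation factor R = 1 + ρ_b·K_d/n = 1 + 1.79 × 0.15/0.28 = 1.959.
Sorption retards both mechanisms: v_R = v/R = 0.3507 m/day, D_R = D/R = 1.261 m²/day.
v_R·t = 0.3507 × 238 = 83.4666 m; 2√(D_R t) = 34.65 m; argument = (22.5 − 83.4666)/34.65 = -1.759.
C = C₀ × ½·erfc(-1.759) = 24.6 × 0.9936 = 24.4 mg/L.

24.4 mg/L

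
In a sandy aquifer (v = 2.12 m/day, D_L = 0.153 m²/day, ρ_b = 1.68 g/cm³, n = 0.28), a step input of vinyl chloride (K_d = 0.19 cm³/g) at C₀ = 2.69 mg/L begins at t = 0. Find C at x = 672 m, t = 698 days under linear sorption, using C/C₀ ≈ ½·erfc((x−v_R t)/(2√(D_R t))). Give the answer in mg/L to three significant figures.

Retardation factor R = 1 + ρ_b·K_d/n = 1 + 1.68 × 0.19/0.28 = 2.140.
Sorption retards both mechanisms: v_R = v/R = 0.9907 m/day, D_R = D/R = 0.07150 m²/day.
v_R·t = 0.9907 × 698 = 691.5086 m; 2√(D_R t) = 14.13 m; argument = (672 − 691.5086)/14.13 = -1.381.
C = C₀ × ½·erfc(-1.381) = 2.69 × 0.9746 = 2.62 mg/L.

2.62 mg/L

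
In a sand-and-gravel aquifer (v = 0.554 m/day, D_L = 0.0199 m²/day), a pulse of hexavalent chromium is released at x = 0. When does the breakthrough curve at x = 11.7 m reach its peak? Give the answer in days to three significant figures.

21.1 days

For the 1D instantaneous-source solution, setting ∂C/∂t = 0 at fixed x gives v²t² + 2Dt − x² = 0, so t = (√(D² + v²x²) − D)/v².
√(D² + v²x²) = √(0.0199² + 0.554² × 11.7²) = 6.482; v² = 0.306916.
t = (6.482 − 0.0199)/0.306916 = 21.1 days (vs. the pure-advection estimate x/v = 21.1 d).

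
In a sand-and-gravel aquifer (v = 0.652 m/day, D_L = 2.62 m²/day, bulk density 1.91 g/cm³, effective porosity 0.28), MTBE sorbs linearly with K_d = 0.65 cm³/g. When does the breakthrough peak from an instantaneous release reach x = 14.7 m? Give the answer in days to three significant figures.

93.5 days

Retardation factor R = 1 + ρ_b·K_d/n = 1 + 1.91 × 0.65/0.28 = 5.434.
Sorption retards both mechanisms: v_R = v/R = 0.1200 m/day, D_R = D/R = 0.4821 m²/day.
Peak time from v_R²t² + 2D_R t − x² = 0: t = (√(D_R² + v_R²x²) − D_R)/v_R².
√(D_R² + v_R²x²) = √(0.4821² + 0.1200² × 14.7²) = 1.829; v_R² = 0.01440.
t = (1.829 − 0.4821)/0.01440 = 93.5 days.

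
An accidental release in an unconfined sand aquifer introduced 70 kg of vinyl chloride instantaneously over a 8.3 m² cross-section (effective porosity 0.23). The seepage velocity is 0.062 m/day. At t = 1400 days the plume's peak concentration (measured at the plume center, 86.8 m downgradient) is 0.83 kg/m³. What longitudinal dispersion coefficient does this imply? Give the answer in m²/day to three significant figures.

0.111 m²/day

At the plume center C_max = M/(n_e·A·√(4πDt)), so D = M²/(4πt·(n_e·A·C_max)²).
n_e·A·C_max = 0.23 × 8.3 × 0.83 = 1.584 kg/m.
D = 70²/(4π × 1400 × 1.584²) = 0.111 m²/day.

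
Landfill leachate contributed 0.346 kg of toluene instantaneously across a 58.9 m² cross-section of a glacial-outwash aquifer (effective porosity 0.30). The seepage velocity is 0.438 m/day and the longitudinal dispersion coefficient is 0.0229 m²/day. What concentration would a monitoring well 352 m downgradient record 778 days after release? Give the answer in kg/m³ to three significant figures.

For an instantaneous plane source, C(x,t) = M/(n_e·A·√(4πDt)) · exp(−(x−vt)²/(4Dt)), with n_e·A the pore (flow) area.
Plume center vt = 0.438 × 778 = 340.764 m, so the well at 352 m is 11.236 m downgradient of the peak.
√(4πDt) = 14.96 m, giving peak height M/(n_e·A·√(4πDt)) = 0.346/(0.30 × 58.9 × 14.96) = 0.001309 kg/m³.
(x−vt)²/(4Dt) = (11.236)²/(4 × 0.0229 × 778) = 1.772; exp(−1.772) = 0.1700.
C = 0.001309 × 0.1700 = 0.000223 kg/m³.

0.000223 kg/m³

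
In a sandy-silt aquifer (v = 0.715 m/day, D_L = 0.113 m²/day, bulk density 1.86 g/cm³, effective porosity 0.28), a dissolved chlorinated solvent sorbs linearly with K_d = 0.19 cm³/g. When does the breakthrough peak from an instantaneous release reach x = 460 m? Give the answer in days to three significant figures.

Retardation factor R = 1 + ρ_b·K_d/n = 1 + 1.86 × 0.19/0.28 = 2.262.
Sorption retards both mechanisms: v_R = v/R = 0.3161 m/day, D_R = D/R = 0.04996 m²/day.
Peak time from v_R²t² + 2D_R t − x² = 0: t = (√(D_R² + v_R²x²) − D_R)/v_R².
√(D_R² + v_R²x²) = √(0.04996² + 0.3161² × 460²) = 145.4; v_R² = 0.09992.
t = (145.4 − 0.04996)/0.09992 = 1450 days.

1450 days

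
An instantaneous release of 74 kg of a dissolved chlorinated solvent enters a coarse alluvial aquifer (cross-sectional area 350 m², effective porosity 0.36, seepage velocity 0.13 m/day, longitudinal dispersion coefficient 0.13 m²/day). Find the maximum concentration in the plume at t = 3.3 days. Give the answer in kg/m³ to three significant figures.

The peak of an instantaneous 1D plume sits at x = vt; there the Gaussian factor is 1 and C_max = M/(n_e·A·√(4πDt)), where n_e·A is the pore area the mass is dissolved in.
√(4πDt) = √(4π × 0.13 × 3.3) = 2.322 m, so C_max = 74/(0.36 × 350 × 2.322) = 0.253 kg/m³.

0.253 kg/m³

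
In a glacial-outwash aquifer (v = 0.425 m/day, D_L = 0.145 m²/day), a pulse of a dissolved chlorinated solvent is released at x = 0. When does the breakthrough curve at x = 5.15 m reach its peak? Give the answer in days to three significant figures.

11.3 days

For the 1D instantaneous-source solution, setting ∂C/∂t = 0 at fixed x gives v²t² + 2Dt − x² = 0, so t = (√(D² + v²x²) − D)/v².
√(D² + v²x²) = √(0.145² + 0.425² × 5.15²) = 2.194; v² = 0.180625.
t = (2.194 − 0.145)/0.180625 = 11.3 days (vs. the pure-advection estimate x/v = 12.1 d).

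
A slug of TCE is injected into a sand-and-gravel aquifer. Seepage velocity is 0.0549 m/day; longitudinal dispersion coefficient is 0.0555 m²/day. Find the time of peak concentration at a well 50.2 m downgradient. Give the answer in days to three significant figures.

896 days

For the 1D instantaneous-source solution, setting ∂C/∂t = 0 at fixed x gives v²t² + 2Dt − x² = 0, so t = (√(D² + v²x²) − D)/v².
√(D² + v²x²) = √(0.0555² + 0.0549² × 50.2²) = 2.757; v² = 0.00301401.
t = (2.757 − 0.0555)/0.00301401 = 896 days (vs. the pure-advection estimate x/v = 914 d).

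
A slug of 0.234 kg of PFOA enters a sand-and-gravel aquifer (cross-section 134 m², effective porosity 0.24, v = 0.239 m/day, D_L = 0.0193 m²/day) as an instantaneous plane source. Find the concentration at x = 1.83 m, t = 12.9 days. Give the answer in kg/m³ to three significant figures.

0.000850 kg/m³

For an instantaneous plane source, C(x,t) = M/(n_e·A·√(4πDt)) · exp(−(x−vt)²/(4Dt)), with n_e·A the pore (flow) area.
Plume center vt = 0.239 × 12.9 = 3.0831 m, so the well at 1.83 m is 1.2531 m upgradient of the peak.
√(4πDt) = 1.769 m, giving peak height M/(n_e·A·√(4πDt)) = 0.234/(0.24 × 134 × 1.769) = 0.004113 kg/m³.
(x−vt)²/(4Dt) = (-1.2531)²/(4 × 0.0193 × 12.9) = 1.577; exp(−1.577) = 0.2066.
C = 0.004113 × 0.2066 = 0.000850 kg/m³.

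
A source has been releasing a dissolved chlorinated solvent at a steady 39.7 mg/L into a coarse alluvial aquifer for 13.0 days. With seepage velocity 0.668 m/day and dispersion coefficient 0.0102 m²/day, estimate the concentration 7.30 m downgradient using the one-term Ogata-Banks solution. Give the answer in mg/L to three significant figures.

39.6 mg/L

For a continuous step input, C/C₀ ≈ ½·erfc((x−vt)/(2√(Dt))).
vt = 0.668 × 13.0 = 8.684 m and 2√(Dt) = 2√(0.0102 × 13.0) = 0.7283 m.
Argument (x−vt)/(2√(Dt)) = (7.30 − 8.684)/0.7283 = -1.900; ½·erfc(-1.900) = 0.9964.
C = 39.7 × 0.9964 = 39.6 mg/L.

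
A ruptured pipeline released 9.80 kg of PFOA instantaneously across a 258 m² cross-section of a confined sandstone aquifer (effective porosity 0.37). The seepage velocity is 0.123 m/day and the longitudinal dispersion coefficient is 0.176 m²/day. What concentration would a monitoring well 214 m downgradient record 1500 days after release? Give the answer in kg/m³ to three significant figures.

0.000782 kg/m³

For an instantaneous plane source, C(x,t) = M/(n_e·A·√(4πDt)) · exp(−(x−vt)²/(4Dt)), with n_e·A the pore (flow) area.
Plume center vt = 0.123 × 1500 = 184.5 m, so the well at 214 m is 29.5 m downgradient of the peak.
√(4πDt) = 57.60 m, giving peak height M/(n_e·A·√(4πDt)) = 9.80/(0.37 × 258 × 57.60) = 0.001782 kg/m³.
(x−vt)²/(4Dt) = (29.5)²/(4 × 0.176 × 1500) = 0.8241; exp(−0.8241) = 0.4386.
C = 0.001782 × 0.4386 = 0.000782 kg/m³.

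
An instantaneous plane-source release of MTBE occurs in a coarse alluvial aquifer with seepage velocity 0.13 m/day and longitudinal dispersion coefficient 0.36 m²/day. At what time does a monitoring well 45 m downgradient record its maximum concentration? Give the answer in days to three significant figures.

For the 1D instantaneous-source solution, setting ∂C/∂t = 0 at fixed x gives v²t² + 2Dt − x² = 0, so t = (√(D² + v²x²) − D)/v².
√(D² + v²x²) = √(0.36² + 0.13² × 45²) = 5.861; v² = 0.0169.
t = (5.861 − 0.36)/0.0169 = 326 days (vs. the pure-advection estimate x/v = 346 d).

326 days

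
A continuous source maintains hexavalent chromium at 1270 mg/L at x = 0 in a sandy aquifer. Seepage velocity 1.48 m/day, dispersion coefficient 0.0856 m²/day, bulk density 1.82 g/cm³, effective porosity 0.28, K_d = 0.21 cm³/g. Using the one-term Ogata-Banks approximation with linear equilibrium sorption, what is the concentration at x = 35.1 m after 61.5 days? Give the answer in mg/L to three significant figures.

Retardation factor R = 1 + ρ_b·K_d/n = 1 + 1.82 × 0.21/0.28 = 2.365.
Sorption retards both mechanisms: v_R = v/R = 0.6258 m/day, D_R = D/R = 0.03619 m²/day.
v_R·t = 0.6258 × 61.5 = 38.4867 m; 2√(D_R t) = 2.984 m; argument = (35.1 − 38.4867)/2.984 = -1.135.
C = C₀ × ½·erfc(-1.135) = 1270 × 0.9458 = 1200 mg/L.

1200 mg/L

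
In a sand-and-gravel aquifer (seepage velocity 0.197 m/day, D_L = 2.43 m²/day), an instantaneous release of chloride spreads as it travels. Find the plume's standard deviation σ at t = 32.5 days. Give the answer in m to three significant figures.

12.6 m

Dispersive spreading gives a Gaussian with σ² = 2Dt; advection only shifts the center.
σ = √(2 × 2.43 × 32.5) = 12.6 m.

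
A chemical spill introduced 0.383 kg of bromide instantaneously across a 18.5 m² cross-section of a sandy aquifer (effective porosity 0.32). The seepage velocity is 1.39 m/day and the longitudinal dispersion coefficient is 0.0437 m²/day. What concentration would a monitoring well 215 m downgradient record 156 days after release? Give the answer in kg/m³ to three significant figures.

0.00617 kg/m³

For an instantaneous plane source, C(x,t) = M/(n_e·A·√(4πDt)) · exp(−(x−vt)²/(4Dt)), with n_e·A the pore (flow) area.
Plume center vt = 1.39 × 156 = 216.84 m, so the well at 215 m is 1.84 m upgradient of the peak.
√(4πDt) = 9.256 m, giving peak height M/(n_e·A·√(4πDt)) = 0.383/(0.32 × 18.5 × 9.256) = 0.006990 kg/m³.
(x−vt)²/(4Dt) = (-1.84)²/(4 × 0.0437 × 156) = 0.1242; exp(−0.1242) = 0.8832.
C = 0.006990 × 0.8832 = 0.00617 kg/m³.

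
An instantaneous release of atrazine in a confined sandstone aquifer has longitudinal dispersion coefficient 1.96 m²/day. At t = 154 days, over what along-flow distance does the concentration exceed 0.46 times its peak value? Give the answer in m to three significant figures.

61.2 m

The plume is Gaussian with σ = √(2Dt) = √(2 × 1.96 × 154) = 24.57 m.
C/C_peak = exp(−Δx²/(2σ²)) = 0.46 ⇒ Δx = σ·√(−2 ln 0.46) = 24.57 × 1.246 = 30.61 m.
Width = 2Δx = 61.2 m.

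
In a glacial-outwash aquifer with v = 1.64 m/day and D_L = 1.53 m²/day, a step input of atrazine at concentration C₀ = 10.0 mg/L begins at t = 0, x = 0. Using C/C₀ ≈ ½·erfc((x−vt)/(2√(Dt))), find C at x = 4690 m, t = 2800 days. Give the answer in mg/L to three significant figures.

1.45 mg/L

For a continuous step input, C/C₀ ≈ ½·erfc((x−vt)/(2√(Dt))).
vt = 1.64 × 2800 = 4592 m and 2√(Dt) = 2√(1.53 × 2800) = 130.9 m.
Argument (x−vt)/(2√(Dt)) = (4690 − 4592)/130.9 = 0.7487; ½·erfc(0.7487) = 0.1448.
C = 10.0 × 0.1448 = 1.45 mg/L.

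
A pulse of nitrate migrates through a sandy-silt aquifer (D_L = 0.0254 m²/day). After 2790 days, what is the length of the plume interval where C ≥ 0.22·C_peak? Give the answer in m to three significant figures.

The plume is Gaussian with σ = √(2Dt) = √(2 × 0.0254 × 2790) = 11.91 m.
C/C_peak = exp(−Δx²/(2σ²)) = 0.22 ⇒ Δx = σ·√(−2 ln 0.22) = 11.91 × 1.740 = 20.72 m.
Width = 2Δx = 41.4 m.

41.4 m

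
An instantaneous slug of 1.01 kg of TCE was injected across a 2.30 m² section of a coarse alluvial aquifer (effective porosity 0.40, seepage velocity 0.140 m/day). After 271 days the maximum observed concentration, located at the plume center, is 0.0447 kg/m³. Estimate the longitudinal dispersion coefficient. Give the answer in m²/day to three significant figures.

0.177 m²/day

At the plume center C_max = M/(n_e·A·√(4πDt)), so D = M²/(4πt·(n_e·A·C_max)²).
n_e·A·C_max = 0.40 × 2.30 × 0.0447 = 0.04112 kg/m.
D = 1.01²/(4π × 271 × 0.04112²) = 0.177 m²/day.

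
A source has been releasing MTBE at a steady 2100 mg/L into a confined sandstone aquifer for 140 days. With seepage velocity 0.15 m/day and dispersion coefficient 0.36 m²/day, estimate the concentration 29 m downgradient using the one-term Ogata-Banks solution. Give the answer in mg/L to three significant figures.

447 mg/L

For a continuous step input, C/C₀ ≈ ½·erfc((x−vt)/(2√(Dt))).
vt = 0.15 × 140 = 21 m and 2√(Dt) = 2√(0.36 × 140) = 14.20 m.
Argument (x−vt)/(2√(Dt)) = (29 − 21)/14.20 = 0.5634; ½·erfc(0.5634) = 0.2128.
C = 2100 × 0.2128 = 447 mg/L.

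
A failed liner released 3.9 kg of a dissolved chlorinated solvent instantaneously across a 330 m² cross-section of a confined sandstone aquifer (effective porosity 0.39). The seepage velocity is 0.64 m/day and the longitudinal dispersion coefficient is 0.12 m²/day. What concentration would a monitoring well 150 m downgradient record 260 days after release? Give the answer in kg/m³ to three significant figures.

For an instantaneous plane source, C(x,t) = M/(n_e·A·√(4πDt)) · exp(−(x−vt)²/(4Dt)), with n_e·A the pore (flow) area.
Plume center vt = 0.64 × 260 = 166.4 m, so the well at 150 m is 16.4 m upgradient of the peak.
√(4πDt) = 19.80 m, giving peak height M/(n_e·A·√(4πDt)) = 3.9/(0.39 × 330 × 19.80) = 0.001530 kg/m³.
(x−vt)²/(4Dt) = (-16.4)²/(4 × 0.12 × 260) = 2.155; exp(−2.155) = 0.1159.
C = 0.001530 × 0.1159 = 0.000177 kg/m³.

0.000177 kg/m³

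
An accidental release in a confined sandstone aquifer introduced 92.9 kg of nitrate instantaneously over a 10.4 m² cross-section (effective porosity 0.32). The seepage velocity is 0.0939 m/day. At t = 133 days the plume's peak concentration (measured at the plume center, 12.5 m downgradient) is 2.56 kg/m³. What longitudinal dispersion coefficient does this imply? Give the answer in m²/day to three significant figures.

0.0711 m²/day

At the plume center C_max = M/(n_e·A·√(4πDt)), so D = M²/(4πt·(n_e·A·C_max)²).
n_e·A·C_max = 0.32 × 10.4 × 2.56 = 8.520 kg/m.
D = 92.9²/(4π × 133 × 8.520²) = 0.0711 m²/day.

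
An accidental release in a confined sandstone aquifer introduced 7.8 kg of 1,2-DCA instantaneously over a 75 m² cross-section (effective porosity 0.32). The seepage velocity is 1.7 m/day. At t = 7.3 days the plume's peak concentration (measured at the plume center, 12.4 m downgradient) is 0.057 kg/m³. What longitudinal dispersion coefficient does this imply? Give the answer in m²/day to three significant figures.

0.354 m²/day

At the plume center C_max = M/(n_e·A·√(4πDt)), so D = M²/(4πt·(n_e·A·C_max)²).
n_e·A·C_max = 0.32 × 75 × 0.057 = 1.368 kg/m.
D = 7.8²/(4π × 7.3 × 1.368²) = 0.354 m²/day.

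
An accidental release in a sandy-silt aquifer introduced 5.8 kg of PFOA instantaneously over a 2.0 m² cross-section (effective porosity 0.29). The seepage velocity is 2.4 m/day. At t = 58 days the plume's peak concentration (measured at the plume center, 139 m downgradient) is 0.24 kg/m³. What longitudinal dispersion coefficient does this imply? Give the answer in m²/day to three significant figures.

At the plume center C_max = M/(n_e·A·√(4πDt)), so D = M²/(4πt·(n_e·A·C_max)²).
n_e·A·C_max = 0.29 × 2.0 × 0.24 = 0.1392 kg/m.
D = 5.8²/(4π × 58 × 0.1392²) = 2.38 m²/day.

2.38 m²/day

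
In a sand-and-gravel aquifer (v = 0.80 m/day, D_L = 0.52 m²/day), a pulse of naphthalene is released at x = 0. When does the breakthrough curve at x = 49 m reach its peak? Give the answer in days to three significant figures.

60.4 days

For the 1D instantaneous-source solution, setting ∂C/∂t = 0 at fixed x gives v²t² + 2Dt − x² = 0, so t = (√(D² + v²x²) − D)/v².
√(D² + v²x²) = √(0.52² + 0.80² × 49²) = 39.20; v² = 0.64.
t = (39.20 − 0.52)/0.64 = 60.4 days (vs. the pure-advection estimate x/v = 61.2 d).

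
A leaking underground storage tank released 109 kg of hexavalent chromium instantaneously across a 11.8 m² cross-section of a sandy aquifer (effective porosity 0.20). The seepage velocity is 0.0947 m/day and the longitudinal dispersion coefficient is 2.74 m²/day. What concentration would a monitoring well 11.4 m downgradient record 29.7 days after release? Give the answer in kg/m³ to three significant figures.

1.15 kg/m³

For an instantaneous plane source, C(x,t) = M/(n_e·A·√(4πDt)) · exp(−(x−vt)²/(4Dt)), with n_e·A the pore (flow) area.
Plume center vt = 0.0947 × 29.7 = 2.81259 m, so the well at 11.4 m is 8.58741 m downgradient of the peak.
√(4πDt) = 31.98 m, giving peak height M/(n_e·A·√(4πDt)) = 109/(0.20 × 11.8 × 31.98) = 1.444 kg/m³.
(x−vt)²/(4Dt) = (8.58741)²/(4 × 2.74 × 29.7) = 0.2265; exp(−0.2265) = 0.7973.
C = 1.444 × 0.7973 = 1.15 kg/m³.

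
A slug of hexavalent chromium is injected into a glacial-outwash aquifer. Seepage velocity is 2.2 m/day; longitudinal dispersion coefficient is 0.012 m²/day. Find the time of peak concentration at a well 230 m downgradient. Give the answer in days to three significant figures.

For the 1D instantaneous-source solution, setting ∂C/∂t = 0 at fixed x gives v²t² + 2Dt − x² = 0, so t = (√(D² + v²x²) − D)/v².
√(D² + v²x²) = √(0.012² + 2.2² × 230²) = 506.0; v² = 4.84.
t = (506.0 − 0.012)/4.84 = 105 days (vs. the pure-advection estimate x/v = 105 d).

105 days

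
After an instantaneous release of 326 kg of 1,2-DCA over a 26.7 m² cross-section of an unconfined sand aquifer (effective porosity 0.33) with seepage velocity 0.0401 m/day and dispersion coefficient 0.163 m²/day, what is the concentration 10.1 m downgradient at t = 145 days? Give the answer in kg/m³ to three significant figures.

For an instantaneous plane source, C(x,t) = M/(n_e·A·√(4πDt)) · exp(−(x−vt)²/(4Dt)), with n_e·A the pore (flow) area.
Plume center vt = 0.0401 × 145 = 5.8145 m, so the well at 10.1 m is 4.2855 m downgradient of the peak.
√(4πDt) = 17.23 m, giving peak height M/(n_e·A·√(4πDt)) = 326/(0.33 × 26.7 × 17.23) = 2.147 kg/m³.
(x−vt)²/(4Dt) = (4.2855)²/(4 × 0.163 × 145) = 0.1943; exp(−0.1943) = 0.8234.
C = 2.147 × 0.8234 = 1.77 kg/m³.

1.77 kg/m³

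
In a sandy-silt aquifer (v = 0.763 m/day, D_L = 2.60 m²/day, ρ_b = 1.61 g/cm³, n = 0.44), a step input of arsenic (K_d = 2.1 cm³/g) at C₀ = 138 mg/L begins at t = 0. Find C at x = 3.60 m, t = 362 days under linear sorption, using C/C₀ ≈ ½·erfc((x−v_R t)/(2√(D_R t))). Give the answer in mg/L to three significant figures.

Retardation factor R = 1 + ρ_b·K_d/n = 1 + 1.61 × 2.1/0.44 = 8.684.
Sorption retards both mechanisms: v_R = v/R = 0.08786 m/day, D_R = D/R = 0.2994 m²/day.
v_R·t = 0.08786 × 362 = 31.80532 m; 2√(D_R t) = 20.82 m; argument = (3.60 − 31.80532)/20.82 = -1.355.
C = C₀ × ½·erfc(-1.355) = 138 × 0.9723 = 134 mg/L.

134 mg/L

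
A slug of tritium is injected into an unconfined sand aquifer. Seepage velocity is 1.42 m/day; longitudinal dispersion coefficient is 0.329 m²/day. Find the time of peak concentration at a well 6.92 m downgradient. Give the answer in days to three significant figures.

4.71 days

For the 1D instantaneous-source solution, setting ∂C/∂t = 0 at fixed x gives v²t² + 2Dt − x² = 0, so t = (√(D² + v²x²) − D)/v².
√(D² + v²x²) = √(0.329² + 1.42² × 6.92²) = 9.832; v² = 2.0164.
t = (9.832 − 0.329)/2.0164 = 4.71 days (vs. the pure-advection estimate x/v = 4.87 d).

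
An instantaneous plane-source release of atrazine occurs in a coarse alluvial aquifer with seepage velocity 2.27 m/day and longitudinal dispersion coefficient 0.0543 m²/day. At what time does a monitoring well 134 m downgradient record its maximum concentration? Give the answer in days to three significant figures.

For the 1D instantaneous-source solution, setting ∂C/∂t = 0 at fixed x gives v²t² + 2Dt − x² = 0, so t = (√(D² + v²x²) − D)/v².
√(D² + v²x²) = √(0.0543² + 2.27² × 134²) = 304.2; v² = 5.1529.
t = (304.2 − 0.0543)/5.1529 = 59.0 days (vs. the pure-advection estimate x/v = 59.0 d).

59.0 days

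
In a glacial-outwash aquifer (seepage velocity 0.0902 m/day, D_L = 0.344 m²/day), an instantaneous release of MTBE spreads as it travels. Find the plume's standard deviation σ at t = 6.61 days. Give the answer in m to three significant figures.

2.13 m

Dispersive spreading gives a Gaussian with σ² = 2Dt; advection only shifts the center.
σ = √(2 × 0.344 × 6.61) = 2.13 m.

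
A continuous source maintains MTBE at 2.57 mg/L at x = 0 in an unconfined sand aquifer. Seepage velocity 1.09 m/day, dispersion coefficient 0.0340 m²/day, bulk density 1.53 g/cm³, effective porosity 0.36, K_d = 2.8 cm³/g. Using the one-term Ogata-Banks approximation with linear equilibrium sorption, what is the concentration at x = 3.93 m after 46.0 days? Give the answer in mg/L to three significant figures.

Retardation factor R = 1 + ρ_b·K_d/n = 1 + 1.53 × 2.8/0.36 = 12.90.
Sorption retards both mechanisms: v_R = v/R = 0.08450 m/day, D_R = D/R = 0.002636 m²/day.
v_R·t = 0.08450 × 46.0 = 3.887 m; 2√(D_R t) = 0.6964 m; argument = (3.93 − 3.887)/0.6964 = 0.06175.
C = C₀ × ½·erfc(0.06175) = 2.57 × 0.4652 = 1.20 mg/L.

1.20 mg/L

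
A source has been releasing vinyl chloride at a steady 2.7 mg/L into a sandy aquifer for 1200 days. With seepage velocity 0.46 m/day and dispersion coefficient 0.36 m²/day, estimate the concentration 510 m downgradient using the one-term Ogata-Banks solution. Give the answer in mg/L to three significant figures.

For a continuous step input, C/C₀ ≈ ½·erfc((x−vt)/(2√(Dt))).
vt = 0.46 × 1200 = 552 m and 2√(Dt) = 2√(0.36 × 1200) = 41.57 m.
Argument (x−vt)/(2√(Dt)) = (510 − 552)/41.57 = -1.010; ½·erfc(-1.010) = 0.9234.
C = 2.7 × 0.9234 = 2.49 mg/L.

2.49 mg/L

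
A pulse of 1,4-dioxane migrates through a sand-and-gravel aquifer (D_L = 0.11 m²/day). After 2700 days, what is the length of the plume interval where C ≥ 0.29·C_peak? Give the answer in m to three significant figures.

76.7 m

The plume is Gaussian with σ = √(2Dt) = √(2 × 0.11 × 2700) = 24.37 m.
C/C_peak = exp(−Δx²/(2σ²)) = 0.29 ⇒ Δx = σ·√(−2 ln 0.29) = 24.37 × 1.573 = 38.33 m.
Width = 2Δx = 76.7 m.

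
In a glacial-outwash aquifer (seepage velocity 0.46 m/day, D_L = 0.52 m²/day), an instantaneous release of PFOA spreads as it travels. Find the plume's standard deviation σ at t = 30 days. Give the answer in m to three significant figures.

Dispersive spreading gives a Gaussian with σ² = 2Dt; advection only shifts the center.
σ = √(2 × 0.52 × 30) = 5.59 m.

5.59 m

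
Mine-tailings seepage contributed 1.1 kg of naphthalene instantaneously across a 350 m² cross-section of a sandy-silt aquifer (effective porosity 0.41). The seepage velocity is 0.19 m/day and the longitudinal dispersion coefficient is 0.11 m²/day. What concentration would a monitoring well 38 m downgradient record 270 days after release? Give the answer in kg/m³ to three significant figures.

8.95e-05 kg/m³

For an instantaneous plane source, C(x,t) = M/(n_e·A·√(4πDt)) · exp(−(x−vt)²/(4Dt)), with n_e·A the pore (flow) area.
Plume center vt = 0.19 × 270 = 51.3 m, so the well at 38 m is 13.3 m upgradient of the peak.
√(4πDt) = 19.32 m, giving peak height M/(n_e·A·√(4πDt)) = 1.1/(0.41 × 350 × 19.32) = 0.0003968 kg/m³.
(x−vt)²/(4Dt) = (-13.3)²/(4 × 0.11 × 270) = 1.489; exp(−1.489) = 0.2256.
C = 0.0003968 × 0.2256 = 8.95e-05 kg/m³.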